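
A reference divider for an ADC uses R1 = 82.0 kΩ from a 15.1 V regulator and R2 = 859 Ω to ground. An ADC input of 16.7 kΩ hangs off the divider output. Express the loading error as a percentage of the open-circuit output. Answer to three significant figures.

4.84 %

The divider's output (Thévenin) resistance is R1‖R2 = 850.1 Ω.
Fractional drop under load = R_th/(R_th + R_L) = 850.1 / (850.1 + 16700) = 0.04844.
So the output falls by 4.84 %.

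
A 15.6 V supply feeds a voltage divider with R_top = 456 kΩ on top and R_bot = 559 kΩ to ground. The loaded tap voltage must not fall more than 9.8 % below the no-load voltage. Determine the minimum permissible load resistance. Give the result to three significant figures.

R_L(min) ≈ 2.31 MΩ

Output resistance R_th = R_top‖R_bot = (456 × 559)/1015 = 251.1 kΩ.
The fractional drop is R_th/(R_th + R_L); requiring this ≤ 0.0980 gives R_L ≥ R_th(1/0.0980 − 1) = 251.1 × 9.204 = 2.31 MΩ.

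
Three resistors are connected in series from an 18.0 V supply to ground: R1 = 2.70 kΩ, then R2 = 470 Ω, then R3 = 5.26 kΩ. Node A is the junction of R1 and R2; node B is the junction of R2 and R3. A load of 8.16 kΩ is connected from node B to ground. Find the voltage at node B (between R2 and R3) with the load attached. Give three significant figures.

At node B, R3 is in parallel with the load: R3‖R_L = 3198 Ω.
Below node A the resistance is R2 + (R3‖R_L) = 3668 Ω, so V_A = 18.0 × 3668/6368 = 10.37 V.
Then V_B = V_A × (R3‖R_L)/(R2 + R3‖R_L) = 10.37 × 3198/3668 = 9.04 V.

V ≈ 9.04 V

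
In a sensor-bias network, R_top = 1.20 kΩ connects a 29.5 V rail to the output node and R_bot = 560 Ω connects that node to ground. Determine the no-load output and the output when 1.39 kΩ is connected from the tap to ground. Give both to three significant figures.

Open-circuit: V = 29.5 × 560/(1200 + 560) = 9.39 V.
With the load, R_bot becomes R_bot‖R_L = 399.2 Ω, so V = 29.5 × 399.2/1599 = 7.36 V.

Unloaded: 9.39 V; loaded: 7.36 V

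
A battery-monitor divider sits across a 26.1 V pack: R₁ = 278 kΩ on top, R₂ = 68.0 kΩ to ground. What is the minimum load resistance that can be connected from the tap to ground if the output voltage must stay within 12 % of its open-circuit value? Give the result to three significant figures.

R_L(min) ≈ 401 kΩ

Output resistance R_th = R₁‖R₂ = (278 × 68.0)/346.0 = 54.64 kΩ.
The fractional drop is R_th/(R_th + R_L); requiring this ≤ 0.120 gives R_L ≥ R_th(1/0.120 − 1) = 54.64 × 7.333 = 401 kΩ.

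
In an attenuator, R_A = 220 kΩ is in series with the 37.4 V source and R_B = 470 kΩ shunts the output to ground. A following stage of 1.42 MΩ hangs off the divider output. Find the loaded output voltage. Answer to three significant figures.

The load sits in parallel with R_B: R_B‖R_L = (470 × 1420) / (470 + 1420) = 353.1 kΩ.
V_out = 37.4 × 353.1 / (220 + 353.1) = 37.4 × 353.1/573.1 = 23.0 V.
(Unloaded it would have been 25.5 V.)

V_out ≈ 23.0 V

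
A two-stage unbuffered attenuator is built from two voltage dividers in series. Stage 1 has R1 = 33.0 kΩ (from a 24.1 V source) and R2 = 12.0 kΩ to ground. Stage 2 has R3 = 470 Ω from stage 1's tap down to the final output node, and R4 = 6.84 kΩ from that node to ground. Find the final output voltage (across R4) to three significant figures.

V_out ≈ 2.73 V

Stage 2 presents R3+R4 = 7310 Ω as a load on stage 1's tap.
Stage 1's lower leg becomes R2‖(R3+R4) = 4543 Ω, so V_mid = 24.1 × 4543/37540 = 2.916 V.
Stage 2 is itself unloaded: V_out = V_mid × R4/(R3+R4) = 2.916 × 6840/7310 = 2.73 V.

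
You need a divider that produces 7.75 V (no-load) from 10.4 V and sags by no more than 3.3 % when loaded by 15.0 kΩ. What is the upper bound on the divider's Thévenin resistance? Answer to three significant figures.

Loading drop = R_th/(R_th + R_L) ≤ 0.0330, so R_th ≤ R_L · ε/(1−ε) = 15.0 kΩ × 0.0330/0.9670 = 512 Ω.
(Any R1, R2 with R2/(R1+R2) = 0.745 and R1‖R2 ≤ 512 Ω will meet the spec.)

R_th ≤ 512 Ω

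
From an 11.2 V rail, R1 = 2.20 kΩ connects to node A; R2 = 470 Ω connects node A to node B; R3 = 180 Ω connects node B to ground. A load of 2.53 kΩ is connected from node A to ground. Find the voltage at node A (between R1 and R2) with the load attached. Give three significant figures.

V ≈ 2.13 V

Below node A the series string R2+R3 = 650.0 Ω sits in parallel with the 2530 Ω load: 517.1 Ω.
V_A = 11.2 × 517.1/(2200 + 517.1) = 2.13 V.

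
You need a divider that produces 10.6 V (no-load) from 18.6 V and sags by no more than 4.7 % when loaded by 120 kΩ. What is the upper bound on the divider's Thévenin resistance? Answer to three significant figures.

Loading drop = R_th/(R_th + R_L) ≤ 0.0470, so R_th ≤ R_L · ε/(1−ε) = 120 kΩ × 0.0470/0.9530 = 5.92 kΩ.
(Any R1, R2 with R2/(R1+R2) = 0.570 and R1‖R2 ≤ 5.92 kΩ will meet the spec.)

R_th ≤ 5.92 kΩ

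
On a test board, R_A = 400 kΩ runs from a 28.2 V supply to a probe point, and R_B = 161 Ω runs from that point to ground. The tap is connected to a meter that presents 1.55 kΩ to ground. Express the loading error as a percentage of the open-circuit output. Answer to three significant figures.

9.41 %

Unloaded V = 28.2 × 161/400200 = 0.011346 V.
Loaded: R_B‖R_L = 145.9 Ω, giving V = 28.2 × 145.9/400100 = 0.010279 V.
Drop = (0.011346 − 0.010279) / 0.011346 = 9.41 %.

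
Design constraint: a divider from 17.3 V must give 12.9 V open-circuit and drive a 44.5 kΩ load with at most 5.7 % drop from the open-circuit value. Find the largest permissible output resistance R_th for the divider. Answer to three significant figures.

Loading drop = R_th/(R_th + R_L) ≤ 0.0570, so R_th ≤ R_L · ε/(1−ε) = 44.5 kΩ × 0.0570/0.9430 = 2.69 kΩ.
(Any R1, R2 with R2/(R1+R2) = 0.746 and R1‖R2 ≤ 2.69 kΩ will meet the spec.)

R_th ≤ 2.69 kΩ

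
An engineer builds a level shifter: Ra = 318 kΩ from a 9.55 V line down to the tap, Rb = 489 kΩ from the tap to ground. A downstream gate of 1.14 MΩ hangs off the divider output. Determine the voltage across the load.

V_out ≈ 4.95 V

The load sits in parallel with Rb: Rb‖R_L = (489 × 1140) / (489 + 1140) = 342.2 kΩ.
V_out = 9.55 × 342.2 / (318 + 342.2) = 9.55 × 342.2/660.2 = 4.95 V.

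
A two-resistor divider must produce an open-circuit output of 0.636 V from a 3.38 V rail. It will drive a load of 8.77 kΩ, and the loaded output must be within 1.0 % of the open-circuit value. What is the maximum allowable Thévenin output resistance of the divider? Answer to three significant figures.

R_th ≤ 88.6 Ω

Loading drop = R_th/(R_th + R_L) ≤ 0.0100, so R_th ≤ R_L · ε/(1−ε) = 8.77 kΩ × 0.0100/0.9900 = 88.6 Ω.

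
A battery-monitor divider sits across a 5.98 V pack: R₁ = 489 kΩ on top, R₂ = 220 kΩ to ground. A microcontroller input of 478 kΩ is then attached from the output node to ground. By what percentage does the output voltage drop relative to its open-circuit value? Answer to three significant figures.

24.1 %

Unloaded V = 5.98 × 220/709.0 = 1.856 V.
Loaded: R₂‖R_L = 150.7 kΩ, giving V = 5.98 × 150.7/639.7 = 1.408 V.
Drop = (1.856 − 1.408) / 1.856 = 24.1 %.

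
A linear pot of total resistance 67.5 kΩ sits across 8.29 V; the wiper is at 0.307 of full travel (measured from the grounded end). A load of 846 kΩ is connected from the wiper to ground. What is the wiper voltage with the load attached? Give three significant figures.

V ≈ 2.50 V

The wiper splits the pot into (1−α)R = 46.78 kΩ above and αR = 20.72 kΩ below.
Lower section ‖ load = 20.23 kΩ.
V_wiper = 8.29 × 20.23/(46.78 + 20.23) = 2.50 V.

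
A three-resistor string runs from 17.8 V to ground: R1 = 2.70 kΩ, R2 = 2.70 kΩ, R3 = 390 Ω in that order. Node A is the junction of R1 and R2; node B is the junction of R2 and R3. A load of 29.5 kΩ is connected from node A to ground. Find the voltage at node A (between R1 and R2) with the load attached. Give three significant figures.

V ≈ 9.06 V

Below node A the series string R2+R3 = 3090 Ω sits in parallel with the 29500 Ω load: 2797 Ω.
V_A = 17.8 × 2797/(2700 + 2797) = 9.06 V.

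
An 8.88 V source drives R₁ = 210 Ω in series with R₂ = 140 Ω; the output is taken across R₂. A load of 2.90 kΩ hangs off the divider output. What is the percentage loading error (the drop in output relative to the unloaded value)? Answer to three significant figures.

The divider's output (Thévenin) resistance is R₁‖R₂ = 84.00 Ω.
Fractional drop under load = R_th/(R_th + R_L) = 84.00 / (84.00 + 2900) = 0.02815.
So the output falls by 2.82 %.

2.82 %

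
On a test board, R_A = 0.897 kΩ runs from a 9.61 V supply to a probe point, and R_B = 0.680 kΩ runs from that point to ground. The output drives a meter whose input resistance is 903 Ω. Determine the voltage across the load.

V_out ≈ 2.90 V

The load sits in parallel with R_B: R_B‖R_L = (680 × 903) / (680 + 903) = 387.9 Ω.
V_out = 9.61 × 387.9 / (897 + 387.9) = 9.61 × 387.9/1285 = 2.90 V.
(Unloaded it would have been 4.14 V.)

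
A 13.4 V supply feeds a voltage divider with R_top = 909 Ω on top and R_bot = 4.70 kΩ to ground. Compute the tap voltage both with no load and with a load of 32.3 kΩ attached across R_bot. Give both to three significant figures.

Unloaded: 11.2 V; loaded: 11.0 V

Open-circuit: V = 13.4 × 4700/(909 + 4700) = 11.2 V.
With the load, R_bot becomes R_bot‖R_L = 4103 Ω, so V = 13.4 × 4103/5012 = 11.0 V.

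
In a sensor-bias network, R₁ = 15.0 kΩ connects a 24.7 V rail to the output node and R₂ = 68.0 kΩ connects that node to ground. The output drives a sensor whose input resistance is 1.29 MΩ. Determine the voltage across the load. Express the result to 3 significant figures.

V_out ≈ 20.0 V

The load sits in parallel with R₂: R₂‖R_L = (68.0 × 1290) / (68.0 + 1290) = 64.59 kΩ.
V_out = 24.7 × 64.59 / (15.0 + 64.59) = 24.7 × 64.59/79.59 = 20.0 V.
(Unloaded it would have been 20.2 V.)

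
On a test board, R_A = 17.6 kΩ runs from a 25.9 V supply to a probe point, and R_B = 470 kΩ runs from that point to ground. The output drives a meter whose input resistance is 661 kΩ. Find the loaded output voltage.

V_out ≈ 24.3 V

The load sits in parallel with R_B: R_B‖R_L = (470 × 661) / (470 + 661) = 274.7 kΩ.
V_out = 25.9 × 274.7 / (17.6 + 274.7) = 25.9 × 274.7/292.3 = 24.3 V.
(Unloaded it would have been 25.0 V.)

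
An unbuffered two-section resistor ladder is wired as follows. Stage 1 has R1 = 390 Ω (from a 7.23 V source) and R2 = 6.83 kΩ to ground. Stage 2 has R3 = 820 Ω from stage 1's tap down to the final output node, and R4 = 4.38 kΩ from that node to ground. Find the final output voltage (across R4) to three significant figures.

V_out ≈ 5.38 V

Stage 2 presents R3+R4 = 5200 Ω as a load on stage 1's tap.
Stage 1's lower leg becomes R2‖(R3+R4) = 2952 Ω, so V_mid = 7.23 × 2952/3342 = 6.386 V.
Stage 2 is itself unloaded: V_out = V_mid × R4/(R3+R4) = 6.386 × 4380/5200 = 5.38 V.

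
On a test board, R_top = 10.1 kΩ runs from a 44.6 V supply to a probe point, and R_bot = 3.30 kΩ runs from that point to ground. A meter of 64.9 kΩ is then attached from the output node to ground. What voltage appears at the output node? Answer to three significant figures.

V_out ≈ 10.6 V

The load sits in parallel with R_bot: R_bot‖R_L = (3.30 × 64.9) / (3.30 + 64.9) = 3.140 kΩ.
V_out = 44.6 × 3.140 / (10.1 + 3.140) = 44.6 × 3.140/13.24 = 10.6 V.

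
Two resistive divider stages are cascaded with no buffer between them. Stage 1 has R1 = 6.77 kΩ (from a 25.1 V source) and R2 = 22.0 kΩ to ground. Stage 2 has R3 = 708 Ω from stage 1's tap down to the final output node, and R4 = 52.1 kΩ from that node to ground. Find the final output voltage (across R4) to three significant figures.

V_out ≈ 17.2 V

Stage 2 presents R3+R4 = 52810 Ω as a load on stage 1's tap.
Stage 1's lower leg becomes R2‖(R3+R4) = 15530 Ω, so V_mid = 25.1 × 15530/22300 = 17.48 V.
Stage 2 is itself unloaded: V_out = V_mid × R4/(R3+R4) = 17.48 × 52100/52810 = 17.2 V.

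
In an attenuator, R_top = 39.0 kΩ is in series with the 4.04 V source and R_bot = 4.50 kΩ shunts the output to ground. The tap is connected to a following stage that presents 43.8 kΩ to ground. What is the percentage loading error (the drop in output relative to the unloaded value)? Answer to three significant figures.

The divider's output (Thévenin) resistance is R_top‖R_bot = 4.034 kΩ.
Fractional drop under load = R_th/(R_th + R_L) = 4.034 / (4.034 + 43.8) = 0.08434.
So the output falls by 8.43 %.

8.43 %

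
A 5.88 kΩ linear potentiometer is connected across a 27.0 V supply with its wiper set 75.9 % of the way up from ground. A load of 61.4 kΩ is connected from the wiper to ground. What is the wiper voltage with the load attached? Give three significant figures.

The wiper splits the pot into (1−α)R = 1.417 kΩ above and αR = 4.463 kΩ below.
Lower section ‖ load = 4.161 kΩ.
V_wiper = 27.0 × 4.161/(1.417 + 4.161) = 20.1 V.

V ≈ 20.1 V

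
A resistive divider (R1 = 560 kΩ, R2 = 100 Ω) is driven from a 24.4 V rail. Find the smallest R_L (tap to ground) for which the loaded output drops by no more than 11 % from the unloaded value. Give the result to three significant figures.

Output resistance R_th = R1‖R2 = (560000 × 100)/560100 = 99.98 Ω.
The fractional drop is R_th/(R_th + R_L); requiring this ≤ 0.110 gives R_L ≥ R_th(1/0.110 − 1) = 99.98 × 8.091 = 809 Ω.

R_L(min) ≈ 809 Ω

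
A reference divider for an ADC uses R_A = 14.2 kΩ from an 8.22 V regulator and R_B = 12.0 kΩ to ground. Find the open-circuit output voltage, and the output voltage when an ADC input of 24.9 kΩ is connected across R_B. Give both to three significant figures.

Open-circuit: V = 8.22 × 12.0/(14.2 + 12.0) = 3.76 V.
With the load, R_B becomes R_B‖R_L = 8.098 kΩ, so V = 8.22 × 8.098/22.30 = 2.99 V.

Unloaded: 3.76 V; loaded: 2.99 V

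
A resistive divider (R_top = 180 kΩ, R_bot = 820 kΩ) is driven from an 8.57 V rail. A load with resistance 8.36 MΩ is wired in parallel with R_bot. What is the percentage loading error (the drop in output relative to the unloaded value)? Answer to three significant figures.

The divider's output (Thévenin) resistance is R_top‖R_bot = 147.6 kΩ.
Fractional drop under load = R_th/(R_th + R_L) = 147.6 / (147.6 + 8360) = 0.01735.
So the output falls by 1.73 %.

1.73 %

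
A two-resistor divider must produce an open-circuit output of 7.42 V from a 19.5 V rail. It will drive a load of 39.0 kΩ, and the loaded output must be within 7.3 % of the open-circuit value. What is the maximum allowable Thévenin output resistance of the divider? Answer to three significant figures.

R_th ≤ 3.07 kΩ

Loading drop = R_th/(R_th + R_L) ≤ 0.0730, so R_th ≤ R_L · ε/(1−ε) = 39.0 kΩ × 0.0730/0.9270 = 3.07 kΩ.
(Any R1, R2 with R2/(R1+R2) = 0.381 and R1‖R2 ≤ 3.07 kΩ will meet the spec.)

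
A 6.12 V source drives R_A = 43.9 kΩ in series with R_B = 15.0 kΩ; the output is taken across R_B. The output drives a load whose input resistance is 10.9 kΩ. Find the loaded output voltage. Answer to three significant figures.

V_out ≈ 0.769 V

The load sits in parallel with R_B: R_B‖R_L = (15.0 × 10.9) / (15.0 + 10.9) = 6.313 kΩ.
V_out = 6.12 × 6.313 / (43.9 + 6.313) = 6.12 × 6.313/50.21 = 0.769 V.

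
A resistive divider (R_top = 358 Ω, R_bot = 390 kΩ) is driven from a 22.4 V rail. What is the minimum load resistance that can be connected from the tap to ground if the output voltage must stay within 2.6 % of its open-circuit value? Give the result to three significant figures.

Output resistance R_th = R_top‖R_bot = (358 × 390000)/390400 = 357.7 Ω.
The fractional drop is R_th/(R_th + R_L); requiring this ≤ 0.0260 gives R_L ≥ R_th(1/0.0260 − 1) = 357.7 × 37.46 = 13.4 kΩ.

R_L(min) ≈ 13.4 kΩ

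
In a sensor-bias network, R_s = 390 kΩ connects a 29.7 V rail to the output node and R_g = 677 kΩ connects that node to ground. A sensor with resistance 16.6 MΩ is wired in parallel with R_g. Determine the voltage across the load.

The load sits in parallel with R_g: R_g‖R_L = (677 × 16600) / (677 + 16600) = 650.5 kΩ.
V_out = 29.7 × 650.5 / (390 + 650.5) = 29.7 × 650.5/1040 = 18.6 V.

V_out ≈ 18.6 V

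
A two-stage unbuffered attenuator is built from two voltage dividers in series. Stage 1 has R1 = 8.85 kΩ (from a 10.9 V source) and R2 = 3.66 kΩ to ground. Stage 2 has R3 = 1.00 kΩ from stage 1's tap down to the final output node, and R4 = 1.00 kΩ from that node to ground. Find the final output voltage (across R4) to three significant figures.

V_out ≈ 0.695 V

Stage 2 presents R3+R4 = 2.000 kΩ as a load on stage 1's tap.
Stage 1's lower leg becomes R2‖(R3+R4) = 1.293 kΩ, so V_mid = 10.9 × 1.293/10.14 = 1.390 V.
Stage 2 is itself unloaded: V_out = V_mid × R4/(R3+R4) = 1.390 × 1.00/2.000 = 0.695 V.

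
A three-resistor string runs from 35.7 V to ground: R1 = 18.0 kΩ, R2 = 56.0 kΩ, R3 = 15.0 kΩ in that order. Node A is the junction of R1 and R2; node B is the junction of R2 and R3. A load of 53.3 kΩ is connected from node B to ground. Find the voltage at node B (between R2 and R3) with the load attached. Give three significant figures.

V ≈ 4.88 V

At node B, R3 is in parallel with the load: R3‖R_L = 11.71 kΩ.
Below node A the resistance is R2 + (R3‖R_L) = 67.71 kΩ, so V_A = 35.7 × 67.71/85.71 = 28.20 V.
Then V_B = V_A × (R3‖R_L)/(R2 + R3‖R_L) = 28.20 × 11.71/67.71 = 4.88 V.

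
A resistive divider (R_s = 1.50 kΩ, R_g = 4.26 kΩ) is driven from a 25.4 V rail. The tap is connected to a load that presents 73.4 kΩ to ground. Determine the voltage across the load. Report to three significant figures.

V_out ≈ 18.5 V

The load sits in parallel with R_g: R_g‖R_L = (4.26 × 73.4) / (4.26 + 73.4) = 4.026 kΩ.
V_out = 25.4 × 4.026 / (1.50 + 4.026) = 25.4 × 4.026/5.526 = 18.5 V.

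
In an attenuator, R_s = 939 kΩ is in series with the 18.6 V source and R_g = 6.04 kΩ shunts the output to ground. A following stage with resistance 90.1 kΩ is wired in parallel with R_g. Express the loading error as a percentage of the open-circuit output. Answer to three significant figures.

6.24 %

The divider's output (Thévenin) resistance is R_s‖R_g = 6.001 kΩ.
Fractional drop under load = R_th/(R_th + R_L) = 6.001 / (6.001 + 90.1) = 0.06245.
So the output falls by 6.24 %.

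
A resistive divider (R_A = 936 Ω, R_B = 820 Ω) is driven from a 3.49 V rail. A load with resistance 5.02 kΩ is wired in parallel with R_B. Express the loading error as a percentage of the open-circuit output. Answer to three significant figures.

The divider's output (Thévenin) resistance is R_A‖R_B = 437.1 Ω.
Fractional drop under load = R_th/(R_th + R_L) = 437.1 / (437.1 + 5020) = 0.08009.
So the output falls by 8.01 %.

8.01 %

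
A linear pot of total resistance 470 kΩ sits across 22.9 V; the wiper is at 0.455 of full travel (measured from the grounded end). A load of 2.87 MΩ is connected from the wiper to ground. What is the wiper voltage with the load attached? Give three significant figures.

V ≈ 10.0 V

The wiper splits the pot into (1−α)R = 256.1 kΩ above and αR = 213.8 kΩ below.
Lower section ‖ load = 199.0 kΩ.
V_wiper = 22.9 × 199.0/(256.1 + 199.0) = 10.0 V.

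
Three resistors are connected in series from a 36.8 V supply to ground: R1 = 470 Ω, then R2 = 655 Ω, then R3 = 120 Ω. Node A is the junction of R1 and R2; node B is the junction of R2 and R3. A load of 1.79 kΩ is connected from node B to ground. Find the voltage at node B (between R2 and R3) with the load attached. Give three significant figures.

At node B, R3 is in parallel with the load: R3‖R_L = 112.5 Ω.
Below node A the resistance is R2 + (R3‖R_L) = 767.5 Ω, so V_A = 36.8 × 767.5/1237 = 22.82 V.
Then V_B = V_A × (R3‖R_L)/(R2 + R3‖R_L) = 22.82 × 112.5/767.5 = 3.34 V.

V ≈ 3.34 V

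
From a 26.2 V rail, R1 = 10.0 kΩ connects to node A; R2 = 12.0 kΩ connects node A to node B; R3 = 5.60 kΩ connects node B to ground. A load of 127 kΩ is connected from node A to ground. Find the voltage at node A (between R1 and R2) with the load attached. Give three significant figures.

Below node A the series string R2+R3 = 17.60 kΩ sits in parallel with the 127 kΩ load: 15.46 kΩ.
V_A = 26.2 × 15.46/(10.0 + 15.46) = 15.9 V.

V ≈ 15.9 V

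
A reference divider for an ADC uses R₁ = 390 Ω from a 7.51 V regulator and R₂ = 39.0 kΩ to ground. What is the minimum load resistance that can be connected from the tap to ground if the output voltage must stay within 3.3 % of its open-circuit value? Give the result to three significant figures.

R_L(min) ≈ 11.3 kΩ

Output resistance R_th = R₁‖R₂ = (390 × 39000)/39390 = 386.1 Ω.
The fractional drop is R_th/(R_th + R_L); requiring this ≤ 0.0330 gives R_L ≥ R_th(1/0.0330 − 1) = 386.1 × 29.30 = 11.3 kΩ.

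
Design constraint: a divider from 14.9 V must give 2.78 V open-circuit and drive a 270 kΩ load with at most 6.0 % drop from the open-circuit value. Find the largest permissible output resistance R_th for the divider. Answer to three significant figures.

Loading drop = R_th/(R_th + R_L) ≤ 0.0600, so R_th ≤ R_L · ε/(1−ε) = 270 kΩ × 0.0600/0.9400 = 17.2 kΩ.
(Any R1, R2 with R2/(R1+R2) = 0.187 and R1‖R2 ≤ 17.2 kΩ will meet the spec.)

R_th ≤ 17.2 kΩ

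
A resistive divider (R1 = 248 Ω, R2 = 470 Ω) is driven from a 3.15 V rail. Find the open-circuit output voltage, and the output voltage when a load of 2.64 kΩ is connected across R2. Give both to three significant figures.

Unloaded: 2.06 V; loaded: 1.94 V

Open-circuit: V = 3.15 × 470/(248 + 470) = 2.06 V.
With the load, R2 becomes R2‖R_L = 399.0 Ω, so V = 3.15 × 399.0/647.0 = 1.94 V.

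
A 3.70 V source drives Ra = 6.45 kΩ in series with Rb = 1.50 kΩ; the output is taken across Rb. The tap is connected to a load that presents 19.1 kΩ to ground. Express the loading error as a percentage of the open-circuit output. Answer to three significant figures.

5.99 %

The divider's output (Thévenin) resistance is Ra‖Rb = 1.217 kΩ.
Fractional drop under load = R_th/(R_th + R_L) = 1.217 / (1.217 + 19.1) = 0.05990.
So the output falls by 5.99 %.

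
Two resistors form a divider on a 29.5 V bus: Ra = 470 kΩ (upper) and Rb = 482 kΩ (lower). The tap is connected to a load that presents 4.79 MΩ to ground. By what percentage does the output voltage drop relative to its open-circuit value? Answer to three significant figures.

4.73 %

The divider's output (Thévenin) resistance is Ra‖Rb = 238.0 kΩ.
Fractional drop under load = R_th/(R_th + R_L) = 238.0 / (238.0 + 4790) = 0.04733.
So the output falls by 4.73 %.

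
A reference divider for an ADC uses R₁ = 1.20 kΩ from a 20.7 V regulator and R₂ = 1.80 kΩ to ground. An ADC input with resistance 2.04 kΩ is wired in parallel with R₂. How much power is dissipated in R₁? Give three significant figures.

Total resistance from the source is R₁ + (R₂‖R_L) = 2.156 kΩ, so I = 20.7/2.156 kΩ = 9.600 mA.
P = I²·R₁ = (9.600 mA)² × 1.20 kΩ = 111 mW.

P ≈ 111 mW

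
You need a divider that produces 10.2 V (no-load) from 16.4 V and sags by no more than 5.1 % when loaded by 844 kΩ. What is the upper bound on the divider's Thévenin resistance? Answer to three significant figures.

R_th ≤ 45.4 kΩ

Loading drop = R_th/(R_th + R_L) ≤ 0.0510, so R_th ≤ R_L · ε/(1−ε) = 844 kΩ × 0.0510/0.9490 = 45.4 kΩ.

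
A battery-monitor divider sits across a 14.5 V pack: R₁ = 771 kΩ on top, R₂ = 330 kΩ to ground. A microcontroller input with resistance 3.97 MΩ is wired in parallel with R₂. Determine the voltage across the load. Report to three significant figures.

The load sits in parallel with R₂: R₂‖R_L = (330 × 3970) / (330 + 3970) = 304.7 kΩ.
V_out = 14.5 × 304.7 / (771 + 304.7) = 14.5 × 304.7/1076 = 4.11 V.
(Unloaded it would have been 4.35 V.)

V_out ≈ 4.11 V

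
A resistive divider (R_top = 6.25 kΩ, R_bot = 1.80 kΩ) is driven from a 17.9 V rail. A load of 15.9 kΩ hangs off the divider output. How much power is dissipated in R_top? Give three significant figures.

P ≈ 32.4 mW

Total resistance from the source is R_top + (R_bot‖R_L) = 7.867 kΩ, so I = 17.9/7.867 kΩ = 2.275 mA.
P = I²·R_top = (2.275 mA)² × 6.25 kΩ = 32.4 mW.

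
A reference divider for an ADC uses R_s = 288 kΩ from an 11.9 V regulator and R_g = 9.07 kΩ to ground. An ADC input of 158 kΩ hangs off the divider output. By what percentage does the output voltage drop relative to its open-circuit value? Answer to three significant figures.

5.27 %

The divider's output (Thévenin) resistance is R_s‖R_g = 8.793 kΩ.
Fractional drop under load = R_th/(R_th + R_L) = 8.793 / (8.793 + 158) = 0.05272.
So the output falls by 5.27 %.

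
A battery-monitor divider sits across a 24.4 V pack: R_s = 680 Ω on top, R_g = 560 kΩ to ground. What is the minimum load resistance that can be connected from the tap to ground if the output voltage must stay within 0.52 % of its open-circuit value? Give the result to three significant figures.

R_L(min) ≈ 130 kΩ

Output resistance R_th = R_s‖R_g = (680 × 560000)/560700 = 679.2 Ω.
The fractional drop is R_th/(R_th + R_L); requiring this ≤ 0.00520 gives R_L ≥ R_th(1/0.00520 − 1) = 679.2 × 191.3 = 130 kΩ.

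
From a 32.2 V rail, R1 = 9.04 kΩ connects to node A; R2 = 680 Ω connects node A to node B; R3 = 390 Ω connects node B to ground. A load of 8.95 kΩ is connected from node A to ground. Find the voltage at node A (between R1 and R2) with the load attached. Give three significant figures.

Below node A the series string R2+R3 = 1070 Ω sits in parallel with the 8950 Ω load: 955.7 Ω.
V_A = 32.2 × 955.7/(9040 + 955.7) = 3.08 V.

V ≈ 3.08 V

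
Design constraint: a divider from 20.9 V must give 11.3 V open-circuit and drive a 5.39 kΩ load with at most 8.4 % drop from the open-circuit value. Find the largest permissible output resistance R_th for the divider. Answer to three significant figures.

R_th ≤ 494 Ω

Loading drop = R_th/(R_th + R_L) ≤ 0.0840, so R_th ≤ R_L · ε/(1−ε) = 5.39 kΩ × 0.0840/0.9160 = 494 Ω.
(Any R1, R2 with R2/(R1+R2) = 0.541 and R1‖R2 ≤ 494 Ω will meet the spec.)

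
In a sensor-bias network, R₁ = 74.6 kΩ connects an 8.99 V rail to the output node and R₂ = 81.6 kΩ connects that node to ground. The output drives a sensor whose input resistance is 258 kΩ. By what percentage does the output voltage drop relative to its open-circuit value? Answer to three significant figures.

The divider's output (Thévenin) resistance is R₁‖R₂ = 38.97 kΩ.
Fractional drop under load = R_th/(R_th + R_L) = 38.97 / (38.97 + 258) = 0.1312.
So the output falls by 13.1 %.

13.1 %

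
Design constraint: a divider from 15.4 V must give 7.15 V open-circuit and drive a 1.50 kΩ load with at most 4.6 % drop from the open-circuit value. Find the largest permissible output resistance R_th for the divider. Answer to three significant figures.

Loading drop = R_th/(R_th + R_L) ≤ 0.0460, so R_th ≤ R_L · ε/(1−ε) = 1.50 kΩ × 0.0460/0.9540 = 72.3 Ω.
(Any R1, R2 with R2/(R1+R2) = 0.464 and R1‖R2 ≤ 72.3 Ω will meet the spec.)

R_th ≤ 72.3 Ω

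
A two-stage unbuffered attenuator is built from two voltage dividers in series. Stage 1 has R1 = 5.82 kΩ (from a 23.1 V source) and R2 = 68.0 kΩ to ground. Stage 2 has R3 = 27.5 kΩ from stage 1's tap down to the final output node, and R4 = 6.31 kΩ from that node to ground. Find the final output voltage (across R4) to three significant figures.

Stage 2 presents R3+R4 = 33.81 kΩ as a load on stage 1's tap.
Stage 1's lower leg becomes R2‖(R3+R4) = 22.58 kΩ, so V_mid = 23.1 × 22.58/28.40 = 18.37 V.
Stage 2 is itself unloaded: V_out = V_mid × R4/(R3+R4) = 18.37 × 6.31/33.81 = 3.43 V.

V_out ≈ 3.43 V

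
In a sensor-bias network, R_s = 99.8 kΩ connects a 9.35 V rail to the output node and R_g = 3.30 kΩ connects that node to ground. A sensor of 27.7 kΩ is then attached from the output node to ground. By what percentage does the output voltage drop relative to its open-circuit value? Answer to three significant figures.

10.3 %

Unloaded V = 9.35 × 3.30/103.1 = 0.29927 V.
Loaded: R_g‖R_L = 2.949 kΩ, giving V = 9.35 × 2.949/102.7 = 0.26833 V.
Drop = (0.29927 − 0.26833) / 0.29927 = 10.3 %.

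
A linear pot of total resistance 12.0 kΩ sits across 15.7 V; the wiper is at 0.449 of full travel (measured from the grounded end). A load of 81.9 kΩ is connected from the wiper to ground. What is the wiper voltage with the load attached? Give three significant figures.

The wiper splits the pot into (1−α)R = 6.612 kΩ above and αR = 5.388 kΩ below.
Lower section ‖ load = 5.055 kΩ.
V_wiper = 15.7 × 5.055/(6.612 + 5.055) = 6.80 V.

V ≈ 6.80 V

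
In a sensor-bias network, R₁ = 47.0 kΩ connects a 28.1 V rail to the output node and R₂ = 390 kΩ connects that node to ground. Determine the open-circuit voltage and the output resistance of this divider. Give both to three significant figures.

V_th is the open-circuit tap voltage: 28.1 × 390/(47.0 + 390) = 25.1 V.
With the supply zeroed, R₁ and R₂ appear in parallel from the tap: R_th = R₁‖R₂ = (47.0 × 390)/437.0 = 41.9 kΩ.

V_th = 25.1 V, R_th = 41.9 kΩ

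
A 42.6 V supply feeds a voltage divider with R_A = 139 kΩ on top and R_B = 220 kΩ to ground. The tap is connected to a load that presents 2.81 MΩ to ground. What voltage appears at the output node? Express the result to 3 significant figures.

V_out ≈ 25.3 V

The load sits in parallel with R_B: R_B‖R_L = (220 × 2810) / (220 + 2810) = 204.0 kΩ.
V_out = 42.6 × 204.0 / (139 + 204.0) = 42.6 × 204.0/343.0 = 25.3 V.
(Unloaded it would have been 26.1 V.)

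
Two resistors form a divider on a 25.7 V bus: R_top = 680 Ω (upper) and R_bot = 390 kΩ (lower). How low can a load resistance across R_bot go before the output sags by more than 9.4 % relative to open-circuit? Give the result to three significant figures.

R_L(min) ≈ 6.54 kΩ

Output resistance R_th = R_top‖R_bot = (680 × 390000)/390700 = 678.8 Ω.
The fractional drop is R_th/(R_th + R_L); requiring this ≤ 0.0940 gives R_L ≥ R_th(1/0.0940 − 1) = 678.8 × 9.638 = 6.54 kΩ.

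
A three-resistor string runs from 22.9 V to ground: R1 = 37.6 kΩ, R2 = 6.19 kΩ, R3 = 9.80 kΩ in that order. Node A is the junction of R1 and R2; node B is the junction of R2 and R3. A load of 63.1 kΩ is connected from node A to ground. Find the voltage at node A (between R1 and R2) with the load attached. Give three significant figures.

Below node A the series string R2+R3 = 15.99 kΩ sits in parallel with the 63.1 kΩ load: 12.76 kΩ.
V_A = 22.9 × 12.76/(37.6 + 12.76) = 5.80 V.

V ≈ 5.80 V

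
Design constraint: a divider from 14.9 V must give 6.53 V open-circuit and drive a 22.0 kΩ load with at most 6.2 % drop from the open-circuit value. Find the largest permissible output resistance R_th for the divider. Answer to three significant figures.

Loading drop = R_th/(R_th + R_L) ≤ 0.0620, so R_th ≤ R_L · ε/(1−ε) = 22.0 kΩ × 0.0620/0.9380 = 1.45 kΩ.

R_th ≤ 1.45 kΩ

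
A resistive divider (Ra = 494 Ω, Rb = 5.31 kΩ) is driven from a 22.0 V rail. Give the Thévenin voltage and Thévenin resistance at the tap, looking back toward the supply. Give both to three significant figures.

V_th is the open-circuit tap voltage: 22.0 × 5310/(494 + 5310) = 20.1 V.
With the supply zeroed, Ra and Rb appear in parallel from the tap: R_th = Ra‖Rb = (494 × 5310)/5804 = 452 Ω.

V_th = 20.1 V, R_th = 452 Ω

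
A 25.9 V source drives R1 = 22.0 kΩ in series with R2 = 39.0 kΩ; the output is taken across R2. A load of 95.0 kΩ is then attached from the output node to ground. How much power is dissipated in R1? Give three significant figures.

Total resistance from the source is R1 + (R2‖R_L) = 49.65 kΩ, so I = 25.9/49.65 kΩ = 0.5217 mA.
P = I²·R1 = (0.5217 mA)² × 22.0 kΩ = 5.99 mW.

P ≈ 5.99 mW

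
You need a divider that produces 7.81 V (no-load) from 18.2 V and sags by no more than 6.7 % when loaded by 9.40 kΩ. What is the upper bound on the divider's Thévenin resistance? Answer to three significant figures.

Loading drop = R_th/(R_th + R_L) ≤ 0.0670, so R_th ≤ R_L · ε/(1−ε) = 9.40 kΩ × 0.0670/0.9330 = 675 Ω.

R_th ≤ 675 Ω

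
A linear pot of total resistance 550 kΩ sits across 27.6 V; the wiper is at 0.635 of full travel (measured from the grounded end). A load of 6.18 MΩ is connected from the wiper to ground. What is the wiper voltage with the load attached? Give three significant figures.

V ≈ 17.2 V

The wiper splits the pot into (1−α)R = 200.8 kΩ above and αR = 349.2 kΩ below.
Lower section ‖ load = 330.6 kΩ.
V_wiper = 27.6 × 330.6/(200.8 + 330.6) = 17.2 V.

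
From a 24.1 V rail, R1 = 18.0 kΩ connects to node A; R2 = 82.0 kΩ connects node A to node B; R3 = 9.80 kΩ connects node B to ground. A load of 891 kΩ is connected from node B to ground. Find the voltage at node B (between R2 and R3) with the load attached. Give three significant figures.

At node B, R3 is in parallel with the load: R3‖R_L = 9.693 kΩ.
Below node A the resistance is R2 + (R3‖R_L) = 91.69 kΩ, so V_A = 24.1 × 91.69/109.7 = 20.15 V.
Then V_B = V_A × (R3‖R_L)/(R2 + R3‖R_L) = 20.15 × 9.693/91.69 = 2.13 V.

V ≈ 2.13 V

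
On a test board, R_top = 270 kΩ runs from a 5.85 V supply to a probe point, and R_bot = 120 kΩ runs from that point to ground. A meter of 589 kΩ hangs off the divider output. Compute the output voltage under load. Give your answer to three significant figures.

V_out ≈ 1.58 V

The load sits in parallel with R_bot: R_bot‖R_L = (120 × 589) / (120 + 589) = 99.69 kΩ.
V_out = 5.85 × 99.69 / (270 + 99.69) = 5.85 × 99.69/369.7 = 1.58 V.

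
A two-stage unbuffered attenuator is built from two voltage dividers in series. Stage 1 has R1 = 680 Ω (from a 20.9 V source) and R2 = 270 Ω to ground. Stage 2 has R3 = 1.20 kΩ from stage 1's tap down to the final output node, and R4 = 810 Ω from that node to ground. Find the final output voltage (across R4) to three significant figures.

V_out ≈ 2.18 V

Stage 2 presents R3+R4 = 2010 Ω as a load on stage 1's tap.
Stage 1's lower leg becomes R2‖(R3+R4) = 238.0 Ω, so V_mid = 20.9 × 238.0/918.0 = 5.419 V.
Stage 2 is itself unloaded: V_out = V_mid × R4/(R3+R4) = 5.419 × 810/2010 = 2.18 V.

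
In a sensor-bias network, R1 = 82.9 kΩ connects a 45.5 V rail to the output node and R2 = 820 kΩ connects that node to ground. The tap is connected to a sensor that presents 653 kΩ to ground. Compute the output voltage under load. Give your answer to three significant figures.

The load sits in parallel with R2: R2‖R_L = (820 × 653) / (820 + 653) = 363.5 kΩ.
V_out = 45.5 × 363.5 / (82.9 + 363.5) = 45.5 × 363.5/446.4 = 37.1 V.
(Unloaded it would have been 41.3 V.)

V_out ≈ 37.1 V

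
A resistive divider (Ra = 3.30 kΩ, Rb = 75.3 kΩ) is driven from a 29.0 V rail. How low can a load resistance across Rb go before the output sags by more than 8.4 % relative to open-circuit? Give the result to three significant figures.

R_L(min) ≈ 34.5 kΩ

Output resistance R_th = Ra‖Rb = (3.30 × 75.3)/78.60 = 3.161 kΩ.
The fractional drop is R_th/(R_th + R_L); requiring this ≤ 0.0840 gives R_L ≥ R_th(1/0.0840 − 1) = 3.161 × 10.90 = 34.5 kΩ.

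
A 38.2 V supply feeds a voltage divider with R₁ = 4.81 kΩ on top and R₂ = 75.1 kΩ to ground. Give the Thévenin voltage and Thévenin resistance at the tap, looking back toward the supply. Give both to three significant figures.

V_th is the open-circuit tap voltage: 38.2 × 75.1/(4.81 + 75.1) = 35.9 V.
With the supply zeroed, R₁ and R₂ appear in parallel from the tap: R_th = R₁‖R₂ = (4.81 × 75.1)/79.91 = 4.52 kΩ.

V_th = 35.9 V, R_th = 4.52 kΩ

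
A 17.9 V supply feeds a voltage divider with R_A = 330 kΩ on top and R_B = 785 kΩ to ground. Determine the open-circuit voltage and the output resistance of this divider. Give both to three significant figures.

V_th = 12.6 V, R_th = 232 kΩ

V_th is the open-circuit tap voltage: 17.9 × 785/(330 + 785) = 12.6 V.
With the supply zeroed, R_A and R_B appear in parallel from the tap: R_th = R_A‖R_B = (330 × 785)/1115 = 232 kΩ.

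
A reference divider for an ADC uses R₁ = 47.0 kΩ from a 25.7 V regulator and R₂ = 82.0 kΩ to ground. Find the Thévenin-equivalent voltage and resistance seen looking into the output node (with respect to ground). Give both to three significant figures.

V_th is the open-circuit tap voltage: 25.7 × 82.0/(47.0 + 82.0) = 16.3 V.
With the supply zeroed, R₁ and R₂ appear in parallel from the tap: R_th = R₁‖R₂ = (47.0 × 82.0)/129.0 = 29.9 kΩ.

V_th = 16.3 V, R_th = 29.9 kΩ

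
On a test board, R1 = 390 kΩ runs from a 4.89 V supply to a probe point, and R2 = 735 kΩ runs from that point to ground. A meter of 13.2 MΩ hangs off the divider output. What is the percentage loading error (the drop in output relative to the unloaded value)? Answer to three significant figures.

The divider's output (Thévenin) resistance is R1‖R2 = 254.8 kΩ.
Fractional drop under load = R_th/(R_th + R_L) = 254.8 / (254.8 + 13200) = 0.01894.
So the output falls by 1.89 %.

1.89 %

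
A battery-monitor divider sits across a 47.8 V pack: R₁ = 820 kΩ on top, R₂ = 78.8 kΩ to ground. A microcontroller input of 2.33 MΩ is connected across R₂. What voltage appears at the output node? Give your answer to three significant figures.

V_out ≈ 4.07 V

The load sits in parallel with R₂: R₂‖R_L = (78.8 × 2330) / (78.8 + 2330) = 76.22 kΩ.
V_out = 47.8 × 76.22 / (820 + 76.22) = 47.8 × 76.22/896.2 = 4.07 V.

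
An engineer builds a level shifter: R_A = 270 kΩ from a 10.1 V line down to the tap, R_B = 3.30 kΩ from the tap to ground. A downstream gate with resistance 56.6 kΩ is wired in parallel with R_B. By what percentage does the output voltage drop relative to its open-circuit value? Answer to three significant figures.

5.45 %

The divider's output (Thévenin) resistance is R_A‖R_B = 3.260 kΩ.
Fractional drop under load = R_th/(R_th + R_L) = 3.260 / (3.260 + 56.6) = 0.05446.
So the output falls by 5.45 %.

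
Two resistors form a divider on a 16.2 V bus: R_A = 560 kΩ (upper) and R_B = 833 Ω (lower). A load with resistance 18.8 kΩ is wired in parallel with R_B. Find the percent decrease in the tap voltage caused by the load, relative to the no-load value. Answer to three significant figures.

4.24 %

The divider's output (Thévenin) resistance is R_A‖R_B = 831.8 Ω.
Fractional drop under load = R_th/(R_th + R_L) = 831.8 / (831.8 + 18800) = 0.04237.
So the output falls by 4.24 %.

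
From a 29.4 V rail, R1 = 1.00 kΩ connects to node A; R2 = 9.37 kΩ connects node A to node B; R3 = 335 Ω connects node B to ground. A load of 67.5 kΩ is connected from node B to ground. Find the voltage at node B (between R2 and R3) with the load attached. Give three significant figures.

V ≈ 0.916 V

At node B, R3 is in parallel with the load: R3‖R_L = 333.3 Ω.
Below node A the resistance is R2 + (R3‖R_L) = 9703 Ω, so V_A = 29.4 × 9703/10700 = 26.65 V.
Then V_B = V_A × (R3‖R_L)/(R2 + R3‖R_L) = 26.65 × 333.3/9703 = 0.916 V.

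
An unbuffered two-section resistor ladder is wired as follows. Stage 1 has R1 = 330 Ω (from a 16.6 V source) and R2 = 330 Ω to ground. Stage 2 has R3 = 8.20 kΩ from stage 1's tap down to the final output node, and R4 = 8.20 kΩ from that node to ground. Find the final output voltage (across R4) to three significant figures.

Stage 2 presents R3+R4 = 16400 Ω as a load on stage 1's tap.
Stage 1's lower leg becomes R2‖(R3+R4) = 323.5 Ω, so V_mid = 16.6 × 323.5/653.5 = 8.217 V.
Stage 2 is itself unloaded: V_out = V_mid × R4/(R3+R4) = 8.217 × 8200/16400 = 4.11 V.

V_out ≈ 4.11 V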